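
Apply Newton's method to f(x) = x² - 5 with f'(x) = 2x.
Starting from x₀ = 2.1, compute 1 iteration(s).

f(x) = x² - 5
f'(x) = 2x
x₀ = 2.1

Newton-Raphson formula: x_{n+1} = x_n - f(x_n)/f'(x_n)

Iteration 1:
  f(2.100000) = -0.590000
  f'(2.100000) = 4.200000
  x_1 = 2.100000 - (-0.590000)/4.200000 = 2.240476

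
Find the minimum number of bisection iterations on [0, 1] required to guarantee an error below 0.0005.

We need (b-a)/2^n ≤ 0.0005
(1 - 0)/2^n ≤ 0.0005
1/2^n ≤ 0.0005
2^n ≥ 2000
n ≥ log₂(2000) = 10.97
n ≥ 11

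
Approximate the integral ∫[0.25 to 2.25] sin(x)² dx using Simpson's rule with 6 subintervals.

f(x) = sin(x)²
a = 0.25, b = 2.25, n = 6
h = (b - a)/n = 0.333333

Simpson's rule: (h/3)[f(x₀) + 4f(x₁) + 2f(x₂) + ... + f(xₙ)]

x_0 = 0.2500, f(x_0) = 0.061209, coefficient = 1
x_1 = 0.5833, f(x_1) = 0.303391, coefficient = 4
x_2 = 0.9167, f(x_2) = 0.629766, coefficient = 2
x_3 = 1.2500, f(x_3) = 0.900572, coefficient = 4
x_4 = 1.5833, f(x_4) = 0.999843, coefficient = 2
x_5 = 1.9167, f(x_5) = 0.885068, coefficient = 4
x_6 = 2.2500, f(x_6) = 0.605398, coefficient = 1

I ≈ (0.333333/3) × 12.281947 = 1.364661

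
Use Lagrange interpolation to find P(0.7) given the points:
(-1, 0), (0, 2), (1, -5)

Lagrange interpolation formula:
P(x) = Σ yᵢ × Lᵢ(x)
where Lᵢ(x) = Π_{j≠i} (x - xⱼ)/(xᵢ - xⱼ)

L_0(0.7) = (0.7 - 0)/(-1 - 0) × (0.7 - 1)/(-1 - 1) = -0.105000
L_1(0.7) = (0.7 - (-1))/(0 - (-1)) × (0.7 - 1)/(0 - 1) = 0.510000
L_2(0.7) = (0.7 - (-1))/(1 - (-1)) × (0.7 - 0)/(1 - 0) = 0.595000

P(0.7) = 0×L_0(0.7) + 2×L_1(0.7) + (-5)×L_2(0.7)
P(0.7) = -1.955000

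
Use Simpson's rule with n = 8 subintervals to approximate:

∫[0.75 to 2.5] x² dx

f(x) = x²
a = 0.75, b = 2.5, n = 8
h = (b - a)/n = 0.218750

Simpson's rule: (h/3)[f(x₀) + 4f(x₁) + 2f(x₂) + ... + f(xₙ)]

x_0 = 0.7500, f(x_0) = 0.562500, coefficient = 1
x_1 = 0.9688, f(x_1) = 0.938477, coefficient = 4
x_2 = 1.1875, f(x_2) = 1.410156, coefficient = 2
x_3 = 1.4062, f(x_3) = 1.977539, coefficient = 4
x_4 = 1.6250, f(x_4) = 2.640625, coefficient = 2
x_5 = 1.8438, f(x_5) = 3.399414, coefficient = 4
x_6 = 2.0625, f(x_6) = 4.253906, coefficient = 2
x_7 = 2.2812, f(x_7) = 5.204102, coefficient = 4
x_8 = 2.5000, f(x_8) = 6.250000, coefficient = 1

I ≈ (0.218750/3) × 69.500000 = 5.067708
Exact value: 5.067708
Error: 0.000000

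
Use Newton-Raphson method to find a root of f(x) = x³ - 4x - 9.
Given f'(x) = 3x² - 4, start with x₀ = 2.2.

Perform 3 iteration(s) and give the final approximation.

f(x) = x³ - 4x - 9
f'(x) = 3x² - 4
x₀ = 2.2

Newton-Raphson formula: x_{n+1} = x_n - f(x_n)/f'(x_n)

Iteration 1:
  f(2.200000) = -7.152000
  f'(2.200000) = 10.520000
  x_1 = 2.200000 - (-7.152000)/10.520000 = 2.879848
Iteration 2:
  f(2.879848) = 3.364696
  f'(2.879848) = 20.880572
  x_2 = 2.879848 - 3.364696/20.880572 = 2.718708
Iteration 3:
  f(2.718708) = 0.220151
  f'(2.718708) = 18.174118
  x_3 = 2.718708 - 0.220151/18.174118 = 2.706594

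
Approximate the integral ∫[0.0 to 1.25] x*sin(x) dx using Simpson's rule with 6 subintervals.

f(x) = x*sin(x)
a = 0.0, b = 1.25, n = 6
h = (b - a)/n = 0.208333

Simpson's rule: (h/3)[f(x₀) + 4f(x₁) + 2f(x₂) + ... + f(xₙ)]

x_0 = 0.0000, f(x_0) = 0.000000, coefficient = 1
x_1 = 0.2083, f(x_1) = 0.043089, coefficient = 4
x_2 = 0.4167, f(x_2) = 0.168631, coefficient = 2
x_3 = 0.6250, f(x_3) = 0.365686, coefficient = 4
x_4 = 0.8333, f(x_4) = 0.616814, coefficient = 2
x_5 = 1.0417, f(x_5) = 0.899215, coefficient = 4
x_6 = 1.2500, f(x_6) = 1.186231, coefficient = 1

I ≈ (0.208333/3) × 7.989084 = 0.554797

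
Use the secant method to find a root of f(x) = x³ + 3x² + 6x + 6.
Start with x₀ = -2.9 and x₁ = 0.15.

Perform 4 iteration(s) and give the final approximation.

f(x) = x³ + 3x² + 6x + 6
x₀ = -2.9, x₁ = 0.15

Secant formula: x_{n+1} = x_n - f(x_n)(x_n - x_{n-1})/(f(x_n) - f(x_{n-1}))

Iteration 1:
  f(-2.900000) = -10.559000
  f(0.150000) = 6.970875
  x_2 = 0.150000 - 6.970875×(0.150000 - (-2.900000))/(6.970875 - (-10.559000))
       = -1.062853
Iteration 2:
  f(0.150000) = 6.970875
  f(-1.062853) = 1.811191
  x_3 = -1.062853 - 1.811191×(-1.062853 - 0.150000)/(1.811191 - 6.970875)
       = -1.488598
Iteration 3:
  f(-1.062853) = 1.811191
  f(-1.488598) = 0.417562
  x_4 = -1.488598 - 0.417562×(-1.488598 - (-1.062853))/(0.417562 - 1.811191)
       = -1.616161
Iteration 4:
  f(-1.488598) = 0.417562
  f(-1.616161) = -0.082412
  x_5 = -1.616161 - (-0.082412)×(-1.616161 - (-1.488598))/(-0.082412 - 0.417562)
       = -1.595135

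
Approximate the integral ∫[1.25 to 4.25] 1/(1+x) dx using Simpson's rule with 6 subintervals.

f(x) = 1/(1+x)
a = 1.25, b = 4.25, n = 6
h = (b - a)/n = 0.500000

Simpson's rule: (h/3)[f(x₀) + 4f(x₁) + 2f(x₂) + ... + f(xₙ)]

x_0 = 1.2500, f(x_0) = 0.444444, coefficient = 1
x_1 = 1.7500, f(x_1) = 0.363636, coefficient = 4
x_2 = 2.2500, f(x_2) = 0.307692, coefficient = 2
x_3 = 2.7500, f(x_3) = 0.266667, coefficient = 4
x_4 = 3.2500, f(x_4) = 0.235294, coefficient = 2
x_5 = 3.7500, f(x_5) = 0.210526, coefficient = 4
x_6 = 4.2500, f(x_6) = 0.190476, coefficient = 1

I ≈ (0.500000/3) × 5.084211 = 0.847368
Exact value: 0.847298
Error: 0.000071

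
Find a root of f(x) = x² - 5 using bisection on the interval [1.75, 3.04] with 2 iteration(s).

f(x) = x² - 5
Initial interval: [1.75, 3.04]

Iteration 1:
  c_1 = (1.750000 + 3.040000)/2 = 2.395000
  f(c_1) = f(2.395000) = 0.736025
  f(a) × f(c) < 0, new interval: [1.750000, 2.395000]
Iteration 2:
  c_2 = (1.750000 + 2.395000)/2 = 2.072500
  f(c_2) = f(2.072500) = -0.704744
  f(a) × f(c) ≥ 0, new interval: [2.072500, 2.395000]

After 2 iteration(s), the approximation is c_2 = 2.072500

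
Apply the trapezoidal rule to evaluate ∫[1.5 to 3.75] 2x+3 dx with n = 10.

f(x) = 2x+3
a = 1.5, b = 3.75, n = 10
h = (b - a)/n = 0.225000

Trapezoidal rule: (h/2)[f(x₀) + 2f(x₁) + 2f(x₂) + ... + f(xₙ)]

x_0 = 1.5000, f(x_0) = 6.000000, coefficient = 1
x_1 = 1.7250, f(x_1) = 6.450000, coefficient = 2
x_2 = 1.9500, f(x_2) = 6.900000, coefficient = 2
x_3 = 2.1750, f(x_3) = 7.350000, coefficient = 2
x_4 = 2.4000, f(x_4) = 7.800000, coefficient = 2
x_5 = 2.6250, f(x_5) = 8.250000, coefficient = 2
x_6 = 2.8500, f(x_6) = 8.700000, coefficient = 2
x_7 = 3.0750, f(x_7) = 9.150000, coefficient = 2
x_8 = 3.3000, f(x_8) = 9.600000, coefficient = 2
x_9 = 3.5250, f(x_9) = 10.050000, coefficient = 2
x_10 = 3.7500, f(x_10) = 10.500000, coefficient = 1

I ≈ (0.225000/2) × 165.000000 = 18.562500
Exact value: 18.562500
Error: 0.000000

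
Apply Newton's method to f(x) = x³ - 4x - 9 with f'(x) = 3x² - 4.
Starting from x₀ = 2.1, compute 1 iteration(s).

f(x) = x³ - 4x - 9
f'(x) = 3x² - 4
x₀ = 2.1

Newton-Raphson formula: x_{n+1} = x_n - f(x_n)/f'(x_n)

Iteration 1:
  f(2.100000) = -8.139000
  f'(2.100000) = 9.230000
  x_1 = 2.100000 - (-8.139000)/9.230000 = 2.981798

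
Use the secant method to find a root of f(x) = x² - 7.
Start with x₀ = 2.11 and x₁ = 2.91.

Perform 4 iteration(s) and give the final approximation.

f(x) = x² - 7
x₀ = 2.11, x₁ = 2.91

Secant formula: x_{n+1} = x_n - f(x_n)(x_n - x_{n-1})/(f(x_n) - f(x_{n-1}))

Iteration 1:
  f(2.110000) = -2.547900
  f(2.910000) = 1.468100
  x_2 = 2.910000 - 1.468100×(2.910000 - 2.110000)/(1.468100 - (-2.547900))
       = 2.617550
Iteration 2:
  f(2.910000) = 1.468100
  f(2.617550) = -0.148433
  x_3 = 2.617550 - (-0.148433)×(2.617550 - 2.910000)/(-0.148433 - 1.468100)
       = 2.644403
Iteration 3:
  f(2.617550) = -0.148433
  f(2.644403) = -0.007132
  x_4 = 2.644403 - (-0.007132)×(2.644403 - 2.617550)/(-0.007132 - (-0.148433))
       = 2.645759
Iteration 4:
  f(2.644403) = -0.007132
  f(2.645759) = 0.000038
  x_5 = 2.645759 - 0.000038×(2.645759 - 2.644403)/(0.000038 - (-0.007132))
       = 2.645751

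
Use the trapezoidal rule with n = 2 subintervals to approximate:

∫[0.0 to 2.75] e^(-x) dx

f(x) = e^(-x)
a = 0.0, b = 2.75, n = 2
h = (b - a)/n = 1.375000

Trapezoidal rule: (h/2)[f(x₀) + 2f(x₁) + 2f(x₂) + ... + f(xₙ)]

x_0 = 0.0000, f(x_0) = 1.000000, coefficient = 1
x_1 = 1.3750, f(x_1) = 0.252840, coefficient = 2
x_2 = 2.7500, f(x_2) = 0.063928, coefficient = 1

I ≈ (1.375000/2) × 1.569607 = 1.079105
Exact value: 0.936072
Error: 0.143033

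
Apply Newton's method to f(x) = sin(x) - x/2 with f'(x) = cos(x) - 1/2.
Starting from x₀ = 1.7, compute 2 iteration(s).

f(x) = sin(x) - x/2
f'(x) = cos(x) - 1/2
x₀ = 1.7

Newton-Raphson formula: x_{n+1} = x_n - f(x_n)/f'(x_n)

Iteration 1:
  f(1.700000) = 0.141665
  f'(1.700000) = -0.628844
  x_1 = 1.700000 - 0.141665/(-0.628844) = 1.925278
Iteration 2:
  f(1.925278) = -0.024812
  f'(1.925278) = -0.847104
  x_2 = 1.925278 - (-0.024812)/(-0.847104) = 1.895987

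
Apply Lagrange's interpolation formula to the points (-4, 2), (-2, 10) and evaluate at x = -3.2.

Lagrange interpolation formula:
P(x) = Σ yᵢ × Lᵢ(x)
where Lᵢ(x) = Π_{j≠i} (x - xⱼ)/(xᵢ - xⱼ)

L_0(-3.2) = (-3.2 - (-2))/(-4 - (-2)) = 0.600000
L_1(-3.2) = (-3.2 - (-4))/(-2 - (-4)) = 0.400000

P(-3.2) = 2×L_0(-3.2) + 10×L_1(-3.2)
P(-3.2) = 5.200000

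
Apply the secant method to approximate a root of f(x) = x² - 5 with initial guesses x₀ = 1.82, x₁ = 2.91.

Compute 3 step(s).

f(x) = x² - 5
x₀ = 1.82, x₁ = 2.91

Secant formula: x_{n+1} = x_n - f(x_n)(x_n - x_{n-1})/(f(x_n) - f(x_{n-1}))

Iteration 1:
  f(1.820000) = -1.687600
  f(2.910000) = 3.468100
  x_2 = 2.910000 - 3.468100×(2.910000 - 1.820000)/(3.468100 - (-1.687600))
       = 2.176786
Iteration 2:
  f(2.910000) = 3.468100
  f(2.176786) = -0.261601
  x_3 = 2.176786 - (-0.261601)×(2.176786 - 2.910000)/(-0.261601 - 3.468100)
       = 2.228214
Iteration 3:
  f(2.176786) = -0.261601
  f(2.228214) = -0.035063
  x_4 = 2.228214 - (-0.035063)×(2.228214 - 2.176786)/(-0.035063 - (-0.261601))
       = 2.236174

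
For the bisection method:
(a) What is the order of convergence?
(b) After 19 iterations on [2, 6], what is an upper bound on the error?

(a) Bisection has linear (order 1) convergence; the error is halved each step.

(b) Error bound = (b-a)/2^n = (6 - 2)/2^{19}
    = 4/2^{19}

(a) 1 (linear); (b) error ≤ 7.63e-06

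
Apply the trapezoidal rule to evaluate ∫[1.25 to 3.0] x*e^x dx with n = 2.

f(x) = x*e^x
a = 1.25, b = 3.0, n = 2
h = (b - a)/n = 0.875000

Trapezoidal rule: (h/2)[f(x₀) + 2f(x₁) + 2f(x₂) + ... + f(xₙ)]

x_0 = 1.2500, f(x_0) = 4.362929, coefficient = 1
x_1 = 2.1250, f(x_1) = 17.792407, coefficient = 2
x_2 = 3.0000, f(x_2) = 60.256611, coefficient = 1

I ≈ (0.875000/2) × 100.204354 = 43.839405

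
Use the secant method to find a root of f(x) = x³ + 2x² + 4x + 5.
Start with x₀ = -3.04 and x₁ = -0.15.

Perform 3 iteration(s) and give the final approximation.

f(x) = x³ + 2x² + 4x + 5
x₀ = -3.04, x₁ = -0.15

Secant formula: x_{n+1} = x_n - f(x_n)(x_n - x_{n-1})/(f(x_n) - f(x_{n-1}))

Iteration 1:
  f(-3.040000) = -16.771264
  f(-0.150000) = 4.441625
  x_2 = -0.150000 - 4.441625×(-0.150000 - (-3.040000))/(4.441625 - (-16.771264))
       = -0.755118
Iteration 2:
  f(-0.150000) = 4.441625
  f(-0.755118) = 2.689364
  x_3 = -0.755118 - 2.689364×(-0.755118 - (-0.150000))/(2.689364 - 4.441625)
       = -1.683851
Iteration 3:
  f(-0.755118) = 2.689364
  f(-1.683851) = -0.839008
  x_4 = -1.683851 - (-0.839008)×(-1.683851 - (-0.755118))/(-0.839008 - 2.689364)
       = -1.463008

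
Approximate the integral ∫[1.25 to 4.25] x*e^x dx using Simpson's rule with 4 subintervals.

f(x) = x*e^x
a = 1.25, b = 4.25, n = 4
h = (b - a)/n = 0.750000

Simpson's rule: (h/3)[f(x₀) + 4f(x₁) + 2f(x₂) + ... + f(xₙ)]

x_0 = 1.2500, f(x_0) = 4.362929, coefficient = 1
x_1 = 2.0000, f(x_1) = 14.778112, coefficient = 4
x_2 = 2.7500, f(x_2) = 43.017238, coefficient = 2
x_3 = 3.5000, f(x_3) = 115.904082, coefficient = 4
x_4 = 4.2500, f(x_4) = 297.948002, coefficient = 1

I ≈ (0.750000/3) × 911.074183 = 227.768546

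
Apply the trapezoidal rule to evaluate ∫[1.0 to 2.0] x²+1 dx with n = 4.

f(x) = x²+1
a = 1.0, b = 2.0, n = 4
h = (b - a)/n = 0.250000

Trapezoidal rule: (h/2)[f(x₀) + 2f(x₁) + 2f(x₂) + ... + f(xₙ)]

x_0 = 1.0000, f(x_0) = 2.000000, coefficient = 1
x_1 = 1.2500, f(x_1) = 2.562500, coefficient = 2
x_2 = 1.5000, f(x_2) = 3.250000, coefficient = 2
x_3 = 1.7500, f(x_3) = 4.062500, coefficient = 2
x_4 = 2.0000, f(x_4) = 5.000000, coefficient = 1

I ≈ (0.250000/2) × 26.750000 = 3.343750
Exact value: 3.333333
Error: 0.010417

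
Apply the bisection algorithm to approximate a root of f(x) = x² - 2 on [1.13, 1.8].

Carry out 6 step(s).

f(x) = x² - 2
Initial interval: [1.13, 1.8]

Iteration 1:
  c_1 = (1.130000 + 1.800000)/2 = 1.465000
  f(c_1) = f(1.465000) = 0.146225
  f(a) × f(c) < 0, new interval: [1.130000, 1.465000]
Iteration 2:
  c_2 = (1.130000 + 1.465000)/2 = 1.297500
  f(c_2) = f(1.297500) = -0.316494
  f(a) × f(c) ≥ 0, new interval: [1.297500, 1.465000]
Iteration 3:
  c_3 = (1.297500 + 1.465000)/2 = 1.381250
  f(c_3) = f(1.381250) = -0.092148
  f(a) × f(c) ≥ 0, new interval: [1.381250, 1.465000]
Iteration 4:
  c_4 = (1.381250 + 1.465000)/2 = 1.423125
  f(c_4) = f(1.423125) = 0.025285
  f(a) × f(c) < 0, new interval: [1.381250, 1.423125]
Iteration 5:
  c_5 = (1.381250 + 1.423125)/2 = 1.402187
  f(c_5) = f(1.402187) = -0.033870
  f(a) × f(c) ≥ 0, new interval: [1.402187, 1.423125]
Iteration 6:
  c_6 = (1.402187 + 1.423125)/2 = 1.412656
  f(c_6) = f(1.412656) = -0.004402
  f(a) × f(c) ≥ 0, new interval: [1.412656, 1.423125]

After 6 iteration(s), the approximation is c_6 = 1.412656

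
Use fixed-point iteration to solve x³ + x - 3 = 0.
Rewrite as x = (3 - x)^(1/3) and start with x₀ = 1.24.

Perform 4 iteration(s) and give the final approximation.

Equation: x³ + x - 3 = 0
Fixed-point form: x = (3 - x)^(1/3)
x₀ = 1.24

x_1 = g(1.240000) = 1.207362
x_2 = g(1.207362) = 1.214780
x_3 = g(1.214780) = 1.213102
x_4 = g(1.213102) = 1.213482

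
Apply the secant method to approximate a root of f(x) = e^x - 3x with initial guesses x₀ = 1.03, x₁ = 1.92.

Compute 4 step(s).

f(x) = e^x - 3x
x₀ = 1.03, x₁ = 1.92

Secant formula: x_{n+1} = x_n - f(x_n)(x_n - x_{n-1})/(f(x_n) - f(x_{n-1}))

Iteration 1:
  f(1.030000) = -0.288934
  f(1.920000) = 1.060958
  x_2 = 1.920000 - 1.060958×(1.920000 - 1.030000)/(1.060958 - (-0.288934))
       = 1.220498
Iteration 2:
  f(1.920000) = 1.060958
  f(1.220498) = -0.272619
  x_3 = 1.220498 - (-0.272619)×(1.220498 - 1.920000)/(-0.272619 - 1.060958)
       = 1.363495
Iteration 3:
  f(1.220498) = -0.272619
  f(1.363495) = -0.180651
  x_4 = 1.363495 - (-0.180651)×(1.363495 - 1.220498)/(-0.180651 - (-0.272619))
       = 1.644380
Iteration 4:
  f(1.363495) = -0.180651
  f(1.644380) = 0.244659
  x_5 = 1.644380 - 0.244659×(1.644380 - 1.363495)/(0.244659 - (-0.180651))
       = 1.482801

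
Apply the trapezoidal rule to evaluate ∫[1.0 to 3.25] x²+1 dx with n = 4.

f(x) = x²+1
a = 1.0, b = 3.25, n = 4
h = (b - a)/n = 0.562500

Trapezoidal rule: (h/2)[f(x₀) + 2f(x₁) + 2f(x₂) + ... + f(xₙ)]

x_0 = 1.0000, f(x_0) = 2.000000, coefficient = 1
x_1 = 1.5625, f(x_1) = 3.441406, coefficient = 2
x_2 = 2.1250, f(x_2) = 5.515625, coefficient = 2
x_3 = 2.6875, f(x_3) = 8.222656, coefficient = 2
x_4 = 3.2500, f(x_4) = 11.562500, coefficient = 1

I ≈ (0.562500/2) × 47.921875 = 13.478027
Exact value: 13.359375
Error: 0.118652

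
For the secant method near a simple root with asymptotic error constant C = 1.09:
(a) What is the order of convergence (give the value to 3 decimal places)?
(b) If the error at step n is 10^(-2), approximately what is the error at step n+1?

(a) Secant method has superlinear convergence with order φ = (1+√5)/2 ≈ 1.618.
    This means |e_{n+1}| ≈ C|e_n|^1.618.

(b) With |e_n| = 10^(-2) and C = 1.09:
    |e_{n+1}| ≈ 1.09 × (10^(-2))^1.618 = 1.09 × 10^(-3.24)

(a) ≈ 1.618 (golden ratio); (b) |e_{n+1}| ≈ 6.329e-04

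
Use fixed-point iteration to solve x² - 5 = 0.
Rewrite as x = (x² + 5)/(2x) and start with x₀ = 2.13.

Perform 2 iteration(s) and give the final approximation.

Equation: x² - 5 = 0
Fixed-point form: x = (x² + 5)/(2x)
x₀ = 2.13

x_1 = g(2.130000) = 2.238709
x_2 = g(2.238709) = 2.236070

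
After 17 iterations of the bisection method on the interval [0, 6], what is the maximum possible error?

Bisection error bound: |error| ≤ (b-a)/2^n
|error| ≤ (6 - 0)/2^17 = 6/2^17
|error| ≤ 0.0000457764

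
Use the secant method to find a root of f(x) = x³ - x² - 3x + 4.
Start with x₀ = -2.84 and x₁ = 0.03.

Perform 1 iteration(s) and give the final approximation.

f(x) = x³ - x² - 3x + 4
x₀ = -2.84, x₁ = 0.03

Secant formula: x_{n+1} = x_n - f(x_n)(x_n - x_{n-1})/(f(x_n) - f(x_{n-1}))

Iteration 1:
  f(-2.840000) = -18.451904
  f(0.030000) = 3.909127
  x_2 = 0.030000 - 3.909127×(0.030000 - (-2.840000))/(3.909127 - (-18.451904))
       = -0.471730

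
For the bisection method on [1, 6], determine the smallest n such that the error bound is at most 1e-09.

We need (b-a)/2^n ≤ 1e-09
(6 - 1)/2^n ≤ 1e-09
5/2^n ≤ 1e-09
2^n ≥ 5000000000
n ≥ log₂(5000000000) = 32.22
n ≥ 33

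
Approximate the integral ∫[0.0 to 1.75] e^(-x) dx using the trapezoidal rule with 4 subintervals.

f(x) = e^(-x)
a = 0.0, b = 1.75, n = 4
h = (b - a)/n = 0.437500

Trapezoidal rule: (h/2)[f(x₀) + 2f(x₁) + 2f(x₂) + ... + f(xₙ)]

x_0 = 0.0000, f(x_0) = 1.000000, coefficient = 1
x_1 = 0.4375, f(x_1) = 0.645649, coefficient = 2
x_2 = 0.8750, f(x_2) = 0.416862, coefficient = 2
x_3 = 1.3125, f(x_3) = 0.269146, coefficient = 2
x_4 = 1.7500, f(x_4) = 0.173774, coefficient = 1

I ≈ (0.437500/2) × 3.837088 = 0.839363
Exact value: 0.826226
Error: 0.013137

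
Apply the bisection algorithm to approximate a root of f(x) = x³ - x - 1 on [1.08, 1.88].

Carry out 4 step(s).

f(x) = x³ - x - 1
Initial interval: [1.08, 1.88]

Iteration 1:
  c_1 = (1.080000 + 1.880000)/2 = 1.480000
  f(c_1) = f(1.480000) = 0.761792
  f(a) × f(c) < 0, new interval: [1.080000, 1.480000]
Iteration 2:
  c_2 = (1.080000 + 1.480000)/2 = 1.280000
  f(c_2) = f(1.280000) = -0.182848
  f(a) × f(c) ≥ 0, new interval: [1.280000, 1.480000]
Iteration 3:
  c_3 = (1.280000 + 1.480000)/2 = 1.380000
  f(c_3) = f(1.380000) = 0.248072
  f(a) × f(c) < 0, new interval: [1.280000, 1.380000]
Iteration 4:
  c_4 = (1.280000 + 1.380000)/2 = 1.330000
  f(c_4) = f(1.330000) = 0.022637
  f(a) × f(c) < 0, new interval: [1.280000, 1.330000]

After 4 iteration(s), the approximation is c_4 = 1.330000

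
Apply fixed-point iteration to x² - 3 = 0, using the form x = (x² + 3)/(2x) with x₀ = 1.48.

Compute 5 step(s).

Equation: x² - 3 = 0
Fixed-point form: x = (x² + 3)/(2x)
x₀ = 1.48

x_1 = g(1.480000) = 1.753514
x_2 = g(1.753514) = 1.732182
x_3 = g(1.732182) = 1.732051
x_4 = g(1.732051) = 1.732051
x_5 = g(1.732051) = 1.732051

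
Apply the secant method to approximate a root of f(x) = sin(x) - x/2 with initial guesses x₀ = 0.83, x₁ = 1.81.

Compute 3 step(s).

f(x) = sin(x) - x/2
x₀ = 0.83, x₁ = 1.81

Secant formula: x_{n+1} = x_n - f(x_n)(x_n - x_{n-1})/(f(x_n) - f(x_{n-1}))

Iteration 1:
  f(0.830000) = 0.322931
  f(1.810000) = 0.066527
  x_2 = 1.810000 - 0.066527×(1.810000 - 0.830000)/(0.066527 - 0.322931)
       = 2.064272
Iteration 2:
  f(1.810000) = 0.066527
  f(2.064272) = -0.151444
  x_3 = 2.064272 - (-0.151444)×(2.064272 - 1.810000)/(-0.151444 - 0.066527)
       = 1.887606
Iteration 3:
  f(2.064272) = -0.151444
  f(1.887606) = 0.006431
  x_4 = 1.887606 - 0.006431×(1.887606 - 2.064272)/(0.006431 - (-0.151444))
       = 1.894803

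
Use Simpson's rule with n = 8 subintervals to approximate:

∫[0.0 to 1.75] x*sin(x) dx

f(x) = x*sin(x)
a = 0.0, b = 1.75, n = 8
h = (b - a)/n = 0.218750

Simpson's rule: (h/3)[f(x₀) + 4f(x₁) + 2f(x₂) + ... + f(xₙ)]

x_0 = 0.0000, f(x_0) = 0.000000, coefficient = 1
x_1 = 0.2188, f(x_1) = 0.047471, coefficient = 4
x_2 = 0.4375, f(x_2) = 0.185358, coefficient = 2
x_3 = 0.6562, f(x_3) = 0.400411, coefficient = 4
x_4 = 0.8750, f(x_4) = 0.671601, coefficient = 2
x_5 = 1.0938, f(x_5) = 0.971638, coefficient = 4
x_6 = 1.3125, f(x_6) = 1.268960, coefficient = 2
x_7 = 1.5312, f(x_7) = 1.530053, coefficient = 4
x_8 = 1.7500, f(x_8) = 1.721975, coefficient = 1

I ≈ (0.218750/3) × 17.772105 = 1.295883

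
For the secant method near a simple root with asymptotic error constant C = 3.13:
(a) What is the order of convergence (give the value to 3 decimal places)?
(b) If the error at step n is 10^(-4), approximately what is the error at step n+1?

(a) Secant method has superlinear convergence with order φ = (1+√5)/2 ≈ 1.618.
    This means |e_{n+1}| ≈ C|e_n|^1.618.

(b) With |e_n| = 10^(-4) and C = 3.13:
    |e_{n+1}| ≈ 3.13 × (10^(-4))^1.618 = 3.13 × 10^(-6.47)

(a) ≈ 1.618 (golden ratio); (b) |e_{n+1}| ≈ 1.055e-06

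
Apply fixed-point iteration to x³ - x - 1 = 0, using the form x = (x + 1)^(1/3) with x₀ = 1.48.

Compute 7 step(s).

Equation: x³ - x - 1 = 0
Fixed-point form: x = (x + 1)^(1/3)
x₀ = 1.48

x_1 = g(1.480000) = 1.353580
x_2 = g(1.353580) = 1.330178
x_3 = g(1.330178) = 1.325754
x_4 = g(1.325754) = 1.324915
x_5 = g(1.324915) = 1.324755
x_6 = g(1.324755) = 1.324725
x_7 = g(1.324725) = 1.324719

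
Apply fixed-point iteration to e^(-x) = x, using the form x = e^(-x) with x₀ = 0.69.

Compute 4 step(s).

Equation: e^(-x) = x
Fixed-point form: x = e^(-x)
x₀ = 0.69

x_1 = g(0.690000) = 0.501576
x_2 = g(0.501576) = 0.605575
x_3 = g(0.605575) = 0.545760
x_4 = g(0.545760) = 0.579401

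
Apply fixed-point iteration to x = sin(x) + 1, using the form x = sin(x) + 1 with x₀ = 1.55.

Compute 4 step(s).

Equation: x = sin(x) + 1
Fixed-point form: x = sin(x) + 1
x₀ = 1.55

x_1 = g(1.550000) = 1.999784
x_2 = g(1.999784) = 1.909387
x_3 = g(1.909387) = 1.943224
x_4 = g(1.943224) = 1.931447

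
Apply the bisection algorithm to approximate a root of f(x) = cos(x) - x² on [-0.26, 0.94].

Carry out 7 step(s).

f(x) = cos(x) - x²
Initial interval: [-0.26, 0.94]

Iteration 1:
  c_1 = (-0.260000 + 0.940000)/2 = 0.340000
  f(c_1) = f(0.340000) = 0.827155
  f(a) × f(c) ≥ 0, new interval: [0.340000, 0.940000]
Iteration 2:
  c_2 = (0.340000 + 0.940000)/2 = 0.640000
  f(c_2) = f(0.640000) = 0.392496
  f(a) × f(c) ≥ 0, new interval: [0.640000, 0.940000]
Iteration 3:
  c_3 = (0.640000 + 0.940000)/2 = 0.790000
  f(c_3) = f(0.790000) = 0.079745
  f(a) × f(c) ≥ 0, new interval: [0.790000, 0.940000]
Iteration 4:
  c_4 = (0.790000 + 0.940000)/2 = 0.865000
  f(c_4) = f(0.865000) = -0.099585
  f(a) × f(c) < 0, new interval: [0.790000, 0.865000]
Iteration 5:
  c_5 = (0.790000 + 0.865000)/2 = 0.827500
  f(c_5) = f(0.827500) = -0.008038
  f(a) × f(c) < 0, new interval: [0.790000, 0.827500]
Iteration 6:
  c_6 = (0.790000 + 0.827500)/2 = 0.808750
  f(c_6) = f(0.808750) = 0.036327
  f(a) × f(c) ≥ 0, new interval: [0.808750, 0.827500]
Iteration 7:
  c_7 = (0.808750 + 0.827500)/2 = 0.818125
  f(c_7) = f(0.818125) = 0.014262
  f(a) × f(c) ≥ 0, new interval: [0.818125, 0.827500]

After 7 iteration(s), the approximation is c_7 = 0.818125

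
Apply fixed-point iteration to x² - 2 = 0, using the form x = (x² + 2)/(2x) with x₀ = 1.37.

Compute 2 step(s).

Equation: x² - 2 = 0
Fixed-point form: x = (x² + 2)/(2x)
x₀ = 1.37

x_1 = g(1.370000) = 1.414927
x_2 = g(1.414927) = 1.414214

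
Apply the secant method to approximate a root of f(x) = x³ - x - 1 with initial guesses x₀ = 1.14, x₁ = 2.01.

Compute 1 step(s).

f(x) = x³ - x - 1
x₀ = 1.14, x₁ = 2.01

Secant formula: x_{n+1} = x_n - f(x_n)(x_n - x_{n-1})/(f(x_n) - f(x_{n-1}))

Iteration 1:
  f(1.140000) = -0.658456
  f(2.010000) = 5.110601
  x_2 = 2.010000 - 5.110601×(2.010000 - 1.140000)/(5.110601 - (-0.658456))
       = 1.239298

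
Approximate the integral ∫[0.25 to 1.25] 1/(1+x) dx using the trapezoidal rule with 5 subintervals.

f(x) = 1/(1+x)
a = 0.25, b = 1.25, n = 5
h = (b - a)/n = 0.200000

Trapezoidal rule: (h/2)[f(x₀) + 2f(x₁) + 2f(x₂) + ... + f(xₙ)]

x_0 = 0.2500, f(x_0) = 0.800000, coefficient = 1
x_1 = 0.4500, f(x_1) = 0.689655, coefficient = 2
x_2 = 0.6500, f(x_2) = 0.606061, coefficient = 2
x_3 = 0.8500, f(x_3) = 0.540541, coefficient = 2
x_4 = 1.0500, f(x_4) = 0.487805, coefficient = 2
x_5 = 1.2500, f(x_5) = 0.444444, coefficient = 1

I ≈ (0.200000/2) × 5.892567 = 0.589257
Exact value: 0.587787
Error: 0.001470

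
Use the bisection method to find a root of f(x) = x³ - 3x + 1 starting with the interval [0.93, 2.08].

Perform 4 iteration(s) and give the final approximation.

f(x) = x³ - 3x + 1
Initial interval: [0.93, 2.08]

Iteration 1:
  c_1 = (0.930000 + 2.080000)/2 = 1.505000
  f(c_1) = f(1.505000) = -0.106137
  f(a) × f(c) ≥ 0, new interval: [1.505000, 2.080000]
Iteration 2:
  c_2 = (1.505000 + 2.080000)/2 = 1.792500
  f(c_2) = f(1.792500) = 1.381903
  f(a) × f(c) < 0, new interval: [1.505000, 1.792500]
Iteration 3:
  c_3 = (1.505000 + 1.792500)/2 = 1.648750
  f(c_3) = f(1.648750) = 0.535673
  f(a) × f(c) < 0, new interval: [1.505000, 1.648750]
Iteration 4:
  c_4 = (1.505000 + 1.648750)/2 = 1.576875
  f(c_4) = f(1.576875) = 0.190330
  f(a) × f(c) < 0, new interval: [1.505000, 1.576875]

After 4 iteration(s), the approximation is c_4 = 1.576875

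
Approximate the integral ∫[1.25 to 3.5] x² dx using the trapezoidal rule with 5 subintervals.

f(x) = x²
a = 1.25, b = 3.5, n = 5
h = (b - a)/n = 0.450000

Trapezoidal rule: (h/2)[f(x₀) + 2f(x₁) + 2f(x₂) + ... + f(xₙ)]

x_0 = 1.2500, f(x_0) = 1.562500, coefficient = 1
x_1 = 1.7000, f(x_1) = 2.890000, coefficient = 2
x_2 = 2.1500, f(x_2) = 4.622500, coefficient = 2
x_3 = 2.6000, f(x_3) = 6.760000, coefficient = 2
x_4 = 3.0500, f(x_4) = 9.302500, coefficient = 2
x_5 = 3.5000, f(x_5) = 12.250000, coefficient = 1

I ≈ (0.450000/2) × 60.962500 = 13.716563
Exact value: 13.640625
Error: 0.075938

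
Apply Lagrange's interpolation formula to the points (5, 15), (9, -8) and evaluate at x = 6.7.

Lagrange interpolation formula:
P(x) = Σ yᵢ × Lᵢ(x)
where Lᵢ(x) = Π_{j≠i} (x - xⱼ)/(xᵢ - xⱼ)

L_0(6.7) = (6.7 - 9)/(5 - 9) = 0.575000
L_1(6.7) = (6.7 - 5)/(9 - 5) = 0.425000

P(6.7) = 15×L_0(6.7) + (-8)×L_1(6.7)
P(6.7) = 5.225000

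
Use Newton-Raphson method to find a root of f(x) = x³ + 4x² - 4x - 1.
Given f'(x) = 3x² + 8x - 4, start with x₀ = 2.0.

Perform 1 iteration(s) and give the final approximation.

f(x) = x³ + 4x² - 4x - 1
f'(x) = 3x² + 8x - 4
x₀ = 2.0

Newton-Raphson formula: x_{n+1} = x_n - f(x_n)/f'(x_n)

Iteration 1:
  f(2.000000) = 15.000000
  f'(2.000000) = 24.000000
  x_1 = 2.000000 - 15.000000/24.000000 = 1.375000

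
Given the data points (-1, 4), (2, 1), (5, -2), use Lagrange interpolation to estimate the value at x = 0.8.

Lagrange interpolation formula:
P(x) = Σ yᵢ × Lᵢ(x)
where Lᵢ(x) = Π_{j≠i} (x - xⱼ)/(xᵢ - xⱼ)

L_0(0.8) = (0.8 - 2)/(-1 - 2) × (0.8 - 5)/(-1 - 5) = 0.280000
L_1(0.8) = (0.8 - (-1))/(2 - (-1)) × (0.8 - 5)/(2 - 5) = 0.840000
L_2(0.8) = (0.8 - (-1))/(5 - (-1)) × (0.8 - 2)/(5 - 2) = -0.120000

P(0.8) = 4×L_0(0.8) + 1×L_1(0.8) + (-2)×L_2(0.8)
P(0.8) = 2.200000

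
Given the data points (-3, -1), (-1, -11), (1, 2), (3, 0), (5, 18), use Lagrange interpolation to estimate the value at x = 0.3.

Lagrange interpolation formula:
P(x) = Σ yᵢ × Lᵢ(x)
where Lᵢ(x) = Π_{j≠i} (x - xⱼ)/(xᵢ - xⱼ)

L_0(0.3) = (0.3 - (-1))/(-3 - (-1)) × (0.3 - 1)/(-3 - 1) × (0.3 - 3)/(-3 - 3) × (0.3 - 5)/(-3 - 5) = -0.030073
L_1(0.3) = (0.3 - (-3))/(-1 - (-3)) × (0.3 - 1)/(-1 - 1) × (0.3 - 3)/(-1 - 3) × (0.3 - 5)/(-1 - 5) = 0.305353
L_2(0.3) = (0.3 - (-3))/(1 - (-3)) × (0.3 - (-1))/(1 - (-1)) × (0.3 - 3)/(1 - 3) × (0.3 - 5)/(1 - 5) = 0.850627
L_3(0.3) = (0.3 - (-3))/(3 - (-3)) × (0.3 - (-1))/(3 - (-1)) × (0.3 - 1)/(3 - 1) × (0.3 - 5)/(3 - 5) = -0.147022
L_4(0.3) = (0.3 - (-3))/(5 - (-3)) × (0.3 - (-1))/(5 - (-1)) × (0.3 - 1)/(5 - 1) × (0.3 - 3)/(5 - 3) = 0.021115

P(0.3) = (-1)×L_0(0.3) + (-11)×L_1(0.3) + 2×L_2(0.3) + 0×L_3(0.3) + 18×L_4(0.3)
P(0.3) = -1.247491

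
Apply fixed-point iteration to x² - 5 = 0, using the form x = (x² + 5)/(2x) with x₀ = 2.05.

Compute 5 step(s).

Equation: x² - 5 = 0
Fixed-point form: x = (x² + 5)/(2x)
x₀ = 2.05

x_1 = g(2.050000) = 2.244512
x_2 = g(2.244512) = 2.236084
x_3 = g(2.236084) = 2.236068
x_4 = g(2.236068) = 2.236068
x_5 = g(2.236068) = 2.236068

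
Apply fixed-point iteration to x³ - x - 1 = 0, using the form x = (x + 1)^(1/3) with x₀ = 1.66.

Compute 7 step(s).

Equation: x³ - x - 1 = 0
Fixed-point form: x = (x + 1)^(1/3)
x₀ = 1.66

x_1 = g(1.660000) = 1.385566
x_2 = g(1.385566) = 1.336176
x_3 = g(1.336176) = 1.326891
x_4 = g(1.326891) = 1.325131
x_5 = g(1.325131) = 1.324796
x_6 = g(1.324796) = 1.324733
x_7 = g(1.324733) = 1.324721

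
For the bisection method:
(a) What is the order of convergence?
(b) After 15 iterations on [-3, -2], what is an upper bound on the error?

(a) Bisection has linear (order 1) convergence; the error is halved each step.

(b) Error bound = (b-a)/2^n = (-2 - (-3))/2^{15}
    = 1/2^{15}

(a) 1 (linear); (b) error ≤ 3.05e-05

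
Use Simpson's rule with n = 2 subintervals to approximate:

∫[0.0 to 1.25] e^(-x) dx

f(x) = e^(-x)
a = 0.0, b = 1.25, n = 2
h = (b - a)/n = 0.625000

Simpson's rule: (h/3)[f(x₀) + 4f(x₁) + 2f(x₂) + ... + f(xₙ)]

x_0 = 0.0000, f(x_0) = 1.000000, coefficient = 1
x_1 = 0.6250, f(x_1) = 0.535261, coefficient = 4
x_2 = 1.2500, f(x_2) = 0.286505, coefficient = 1

I ≈ (0.625000/3) × 3.427551 = 0.714073
Exact value: 0.713495
Error: 0.000578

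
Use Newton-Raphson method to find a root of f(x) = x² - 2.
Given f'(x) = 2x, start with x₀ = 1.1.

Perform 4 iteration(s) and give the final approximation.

f(x) = x² - 2
f'(x) = 2x
x₀ = 1.1

Newton-Raphson formula: x_{n+1} = x_n - f(x_n)/f'(x_n)

Iteration 1:
  f(1.100000) = -0.790000
  f'(1.100000) = 2.200000
  x_1 = 1.100000 - (-0.790000)/2.200000 = 1.459091
Iteration 2:
  f(1.459091) = 0.128946
  f'(1.459091) = 2.918182
  x_2 = 1.459091 - 0.128946/2.918182 = 1.414904
Iteration 3:
  f(1.414904) = 0.001953
  f'(1.414904) = 2.829807
  x_3 = 1.414904 - 0.001953/2.829807 = 1.414214
Iteration 4:
  f(1.414214) = 0.000000
  f'(1.414214) = 2.828427
  x_4 = 1.414214 - 0.000000/2.828427 = 1.414214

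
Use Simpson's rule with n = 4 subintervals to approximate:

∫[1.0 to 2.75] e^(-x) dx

f(x) = e^(-x)
a = 1.0, b = 2.75, n = 4
h = (b - a)/n = 0.437500

Simpson's rule: (h/3)[f(x₀) + 4f(x₁) + 2f(x₂) + ... + f(xₙ)]

x_0 = 1.0000, f(x_0) = 0.367879, coefficient = 1
x_1 = 1.4375, f(x_1) = 0.237521, coefficient = 4
x_2 = 1.8750, f(x_2) = 0.153355, coefficient = 2
x_3 = 2.3125, f(x_3) = 0.099013, coefficient = 4
x_4 = 2.7500, f(x_4) = 0.063928, coefficient = 1

I ≈ (0.437500/3) × 2.084654 = 0.304012
Exact value: 0.303952
Error: 0.000060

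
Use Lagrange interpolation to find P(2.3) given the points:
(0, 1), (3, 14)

Lagrange interpolation formula:
P(x) = Σ yᵢ × Lᵢ(x)
where Lᵢ(x) = Π_{j≠i} (x - xⱼ)/(xᵢ - xⱼ)

L_0(2.3) = (2.3 - 3)/(0 - 3) = 0.233333
L_1(2.3) = (2.3 - 0)/(3 - 0) = 0.766667

P(2.3) = 1×L_0(2.3) + 14×L_1(2.3)
P(2.3) = 10.966667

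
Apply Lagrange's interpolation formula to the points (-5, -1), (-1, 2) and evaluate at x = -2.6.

Lagrange interpolation formula:
P(x) = Σ yᵢ × Lᵢ(x)
where Lᵢ(x) = Π_{j≠i} (x - xⱼ)/(xᵢ - xⱼ)

L_0(-2.6) = (-2.6 - (-1))/(-5 - (-1)) = 0.400000
L_1(-2.6) = (-2.6 - (-5))/(-1 - (-5)) = 0.600000

P(-2.6) = (-1)×L_0(-2.6) + 2×L_1(-2.6)
P(-2.6) = 0.800000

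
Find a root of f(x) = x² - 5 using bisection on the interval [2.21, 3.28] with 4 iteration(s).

f(x) = x² - 5
Initial interval: [2.21, 3.28]

Iteration 1:
  c_1 = (2.210000 + 3.280000)/2 = 2.745000
  f(c_1) = f(2.745000) = 2.535025
  f(a) × f(c) < 0, new interval: [2.210000, 2.745000]
Iteration 2:
  c_2 = (2.210000 + 2.745000)/2 = 2.477500
  f(c_2) = f(2.477500) = 1.138006
  f(a) × f(c) < 0, new interval: [2.210000, 2.477500]
Iteration 3:
  c_3 = (2.210000 + 2.477500)/2 = 2.343750
  f(c_3) = f(2.343750) = 0.493164
  f(a) × f(c) < 0, new interval: [2.210000, 2.343750]
Iteration 4:
  c_4 = (2.210000 + 2.343750)/2 = 2.276875
  f(c_4) = f(2.276875) = 0.184160
  f(a) × f(c) < 0, new interval: [2.210000, 2.276875]

After 4 iteration(s), the approximation is c_4 = 2.276875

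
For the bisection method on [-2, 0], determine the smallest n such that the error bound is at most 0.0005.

We need (b-a)/2^n ≤ 0.0005
(0 - (-2))/2^n ≤ 0.0005
2/2^n ≤ 0.0005
2^n ≥ 4000
n ≥ log₂(4000) = 11.97
n ≥ 12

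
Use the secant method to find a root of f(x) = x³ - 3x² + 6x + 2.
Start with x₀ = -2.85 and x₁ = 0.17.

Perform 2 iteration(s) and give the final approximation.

f(x) = x³ - 3x² + 6x + 2
x₀ = -2.85, x₁ = 0.17

Secant formula: x_{n+1} = x_n - f(x_n)(x_n - x_{n-1})/(f(x_n) - f(x_{n-1}))

Iteration 1:
  f(-2.850000) = -62.616625
  f(0.170000) = 2.938213
  x_2 = 0.170000 - 2.938213×(0.170000 - (-2.850000))/(2.938213 - (-62.616625))
       = 0.034642
Iteration 2:
  f(0.170000) = 2.938213
  f(0.034642) = 2.204291
  x_3 = 0.034642 - 2.204291×(0.034642 - 0.170000)/(2.204291 - 2.938213)
       = -0.371899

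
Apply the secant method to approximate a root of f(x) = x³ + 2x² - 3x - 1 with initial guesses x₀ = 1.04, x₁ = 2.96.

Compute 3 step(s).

f(x) = x³ + 2x² - 3x - 1
x₀ = 1.04, x₁ = 2.96

Secant formula: x_{n+1} = x_n - f(x_n)(x_n - x_{n-1})/(f(x_n) - f(x_{n-1}))

Iteration 1:
  f(1.040000) = -0.831936
  f(2.960000) = 33.577536
  x_2 = 2.960000 - 33.577536×(2.960000 - 1.040000)/(33.577536 - (-0.831936))
       = 1.086421
Iteration 2:
  f(2.960000) = 33.577536
  f(1.086421) = -0.616328
  x_3 = 1.086421 - (-0.616328)×(1.086421 - 2.960000)/(-0.616328 - 33.577536)
       = 1.120191
Iteration 3:
  f(1.086421) = -0.616328
  f(1.120191) = -0.445269
  x_4 = 1.120191 - (-0.445269)×(1.120191 - 1.086421)/(-0.445269 - (-0.616328))
       = 1.208096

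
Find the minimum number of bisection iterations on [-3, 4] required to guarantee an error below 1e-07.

We need (b-a)/2^n ≤ 1e-07
(4 - (-3))/2^n ≤ 1e-07
7/2^n ≤ 1e-07
2^n ≥ 70000000
n ≥ log₂(70000000) = 26.06
n ≥ 27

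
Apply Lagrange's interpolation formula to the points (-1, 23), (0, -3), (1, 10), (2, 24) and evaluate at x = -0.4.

Lagrange interpolation formula:
P(x) = Σ yᵢ × Lᵢ(x)
where Lᵢ(x) = Π_{j≠i} (x - xⱼ)/(xᵢ - xⱼ)

L_0(-0.4) = (-0.4 - 0)/(-1 - 0) × (-0.4 - 1)/(-1 - 1) × (-0.4 - 2)/(-1 - 2) = 0.224000
L_1(-0.4) = (-0.4 - (-1))/(0 - (-1)) × (-0.4 - 1)/(0 - 1) × (-0.4 - 2)/(0 - 2) = 1.008000
L_2(-0.4) = (-0.4 - (-1))/(1 - (-1)) × (-0.4 - 0)/(1 - 0) × (-0.4 - 2)/(1 - 2) = -0.288000
L_3(-0.4) = (-0.4 - (-1))/(2 - (-1)) × (-0.4 - 0)/(2 - 0) × (-0.4 - 1)/(2 - 1) = 0.056000

P(-0.4) = 23×L_0(-0.4) + (-3)×L_1(-0.4) + 10×L_2(-0.4) + 24×L_3(-0.4)
P(-0.4) = 0.592000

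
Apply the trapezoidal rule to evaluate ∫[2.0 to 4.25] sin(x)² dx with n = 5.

f(x) = sin(x)²
a = 2.0, b = 4.25, n = 5
h = (b - a)/n = 0.450000

Trapezoidal rule: (h/2)[f(x₀) + 2f(x₁) + 2f(x₂) + ... + f(xₙ)]

x_0 = 2.0000, f(x_0) = 0.826822, coefficient = 1
x_1 = 2.4500, f(x_1) = 0.406744, coefficient = 2
x_2 = 2.9000, f(x_2) = 0.057240, coefficient = 2
x_3 = 3.3500, f(x_3) = 0.042808, coefficient = 2
x_4 = 3.8000, f(x_4) = 0.374370, coefficient = 2
x_5 = 4.2500, f(x_5) = 0.801006, coefficient = 1

I ≈ (0.450000/2) × 3.390153 = 0.762784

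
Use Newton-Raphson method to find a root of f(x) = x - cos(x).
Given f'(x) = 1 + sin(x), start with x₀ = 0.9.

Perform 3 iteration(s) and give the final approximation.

f(x) = x - cos(x)
f'(x) = 1 + sin(x)
x₀ = 0.9

Newton-Raphson formula: x_{n+1} = x_n - f(x_n)/f'(x_n)

Iteration 1:
  f(0.900000) = 0.278390
  f'(0.900000) = 1.783327
  x_1 = 0.900000 - 0.278390/1.783327 = 0.743893
Iteration 2:
  f(0.743893) = 0.008055
  f'(0.743893) = 1.677158
  x_2 = 0.743893 - 0.008055/1.677158 = 0.739090
Iteration 3:
  f(0.739090) = 0.000008
  f'(0.739090) = 1.673616
  x_3 = 0.739090 - 0.000008/1.673616 = 0.739085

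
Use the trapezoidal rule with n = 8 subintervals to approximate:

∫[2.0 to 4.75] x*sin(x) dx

f(x) = x*sin(x)
a = 2.0, b = 4.75, n = 8
h = (b - a)/n = 0.343750

Trapezoidal rule: (h/2)[f(x₀) + 2f(x₁) + 2f(x₂) + ... + f(xₙ)]

x_0 = 2.0000, f(x_0) = 1.818595, coefficient = 1
x_1 = 2.3438, f(x_1) = 1.677777, coefficient = 2
x_2 = 2.6875, f(x_2) = 1.178864, coefficient = 2
x_3 = 3.0312, f(x_3) = 0.333798, coefficient = 2
x_4 = 3.3750, f(x_4) = -0.780617, coefficient = 2
x_5 = 3.7188, f(x_5) = -2.029113, coefficient = 2
x_6 = 4.0625, f(x_6) = -3.234363, coefficient = 2
x_7 = 4.4062, f(x_7) = -4.201378, coefficient = 2
x_8 = 4.7500, f(x_8) = -4.746641, coefficient = 1

I ≈ (0.343750/2) × -17.038112 = -2.928426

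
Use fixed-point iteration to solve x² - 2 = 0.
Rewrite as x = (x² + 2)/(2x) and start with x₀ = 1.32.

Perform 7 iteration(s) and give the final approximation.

Equation: x² - 2 = 0
Fixed-point form: x = (x² + 2)/(2x)
x₀ = 1.32

x_1 = g(1.320000) = 1.417576
x_2 = g(1.417576) = 1.414218
x_3 = g(1.414218) = 1.414214
x_4 = g(1.414214) = 1.414214
x_5 = g(1.414214) = 1.414214
x_6 = g(1.414214) = 1.414214
x_7 = g(1.414214) = 1.414214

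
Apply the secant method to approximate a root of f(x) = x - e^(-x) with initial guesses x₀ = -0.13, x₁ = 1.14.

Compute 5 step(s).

f(x) = x - e^(-x)
x₀ = -0.13, x₁ = 1.14

Secant formula: x_{n+1} = x_n - f(x_n)(x_n - x_{n-1})/(f(x_n) - f(x_{n-1}))

Iteration 1:
  f(-0.130000) = -1.268828
  f(1.140000) = 0.820181
  x_2 = 1.140000 - 0.820181×(1.140000 - (-0.130000))/(0.820181 - (-1.268828))
       = 0.641376
Iteration 2:
  f(1.140000) = 0.820181
  f(0.641376) = 0.114809
  x_3 = 0.641376 - 0.114809×(0.641376 - 1.140000)/(0.114809 - 0.820181)
       = 0.560218
Iteration 3:
  f(0.641376) = 0.114809
  f(0.560218) = -0.010866
  x_4 = 0.560218 - (-0.010866)×(0.560218 - 0.641376)/(-0.010866 - 0.114809)
       = 0.567235
Iteration 4:
  f(0.560218) = -0.010866
  f(0.567235) = 0.000144
  x_5 = 0.567235 - 0.000144×(0.567235 - 0.560218)/(0.000144 - (-0.010866))
       = 0.567143
Iteration 5:
  f(0.567235) = 0.000144
  f(0.567143) = 0.000000
  x_6 = 0.567143 - 0.000000×(0.567143 - 0.567235)/(0.000000 - 0.000144)
       = 0.567143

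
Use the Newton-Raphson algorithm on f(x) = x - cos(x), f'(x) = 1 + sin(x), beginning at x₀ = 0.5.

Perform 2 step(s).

f(x) = x - cos(x)
f'(x) = 1 + sin(x)
x₀ = 0.5

Newton-Raphson formula: x_{n+1} = x_n - f(x_n)/f'(x_n)

Iteration 1:
  f(0.500000) = -0.377583
  f'(0.500000) = 1.479426
  x_1 = 0.500000 - (-0.377583)/1.479426 = 0.755222
Iteration 2:
  f(0.755222) = 0.027103
  f'(0.755222) = 1.685451
  x_2 = 0.755222 - 0.027103/1.685451 = 0.739142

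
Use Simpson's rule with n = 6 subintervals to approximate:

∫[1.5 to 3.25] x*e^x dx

f(x) = x*e^x
a = 1.5, b = 3.25, n = 6
h = (b - a)/n = 0.291667

Simpson's rule: (h/3)[f(x₀) + 4f(x₁) + 2f(x₂) + ... + f(xₙ)]

x_0 = 1.5000, f(x_0) = 6.722534, coefficient = 1
x_1 = 1.7917, f(x_1) = 10.749002, coefficient = 4
x_2 = 2.0833, f(x_2) = 16.731656, coefficient = 2
x_3 = 2.3750, f(x_3) = 25.533656, coefficient = 4
x_4 = 2.6667, f(x_4) = 38.378443, coefficient = 2
x_5 = 2.9583, f(x_5) = 56.994763, coefficient = 4
x_6 = 3.2500, f(x_6) = 83.818605, coefficient = 1

I ≈ (0.291667/3) × 573.871022 = 55.793016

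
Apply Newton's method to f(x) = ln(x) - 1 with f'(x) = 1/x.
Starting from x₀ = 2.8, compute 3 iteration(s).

f(x) = ln(x) - 1
f'(x) = 1/x
x₀ = 2.8

Newton-Raphson formula: x_{n+1} = x_n - f(x_n)/f'(x_n)

Iteration 1:
  f(2.800000) = 0.029619
  f'(2.800000) = 0.357143
  x_1 = 2.800000 - 0.029619/0.357143 = 2.717066
Iteration 2:
  f(2.717066) = -0.000448
  f'(2.717066) = 0.368044
  x_2 = 2.717066 - (-0.000448)/0.368044 = 2.718282
Iteration 3:
  f(2.718282) = 0.000000
  f'(2.718282) = 0.367879
  x_3 = 2.718282 - 0.000000/0.367879 = 2.718282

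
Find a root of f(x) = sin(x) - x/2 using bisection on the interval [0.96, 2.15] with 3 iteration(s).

f(x) = sin(x) - x/2
Initial interval: [0.96, 2.15]

Iteration 1:
  c_1 = (0.960000 + 2.150000)/2 = 1.555000
  f(c_1) = f(1.555000) = 0.222375
  f(a) × f(c) ≥ 0, new interval: [1.555000, 2.150000]
Iteration 2:
  c_2 = (1.555000 + 2.150000)/2 = 1.852500
  f(c_2) = f(1.852500) = 0.034333
  f(a) × f(c) ≥ 0, new interval: [1.852500, 2.150000]
Iteration 3:
  c_3 = (1.852500 + 2.150000)/2 = 2.001250
  f(c_3) = f(2.001250) = -0.091848
  f(a) × f(c) < 0, new interval: [1.852500, 2.001250]

After 3 iteration(s), the approximation is c_3 = 2.001250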